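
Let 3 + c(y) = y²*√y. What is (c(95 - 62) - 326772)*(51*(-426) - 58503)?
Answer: 26216831475 - 87369381*√33 ≈ 2.5715e+10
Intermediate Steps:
c(y) = -3 + y^(5/2) (c(y) = -3 + y²*√y = -3 + y^(5/2))
(c(95 - 62) - 326772)*(51*(-426) - 58503) = ((-3 + (95 - 62)^(5/2)) - 326772)*(51*(-426) - 58503) = ((-3 + 33^(5/2)) - 326772)*(-21726 - 58503) = ((-3 + 1089*√33) - 326772)*(-80229) = (-326775 + 1089*√33)*(-80229) = 26216831475 - 87369381*√33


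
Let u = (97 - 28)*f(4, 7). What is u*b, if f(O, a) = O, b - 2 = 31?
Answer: 9108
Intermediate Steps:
b = 33 (b = 2 + 31 = 33)
u = 276 (u = (97 - 28)*4 = 69*4 = 276)
u*b = 276*33 = 9108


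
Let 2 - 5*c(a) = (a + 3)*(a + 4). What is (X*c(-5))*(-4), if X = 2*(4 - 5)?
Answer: 0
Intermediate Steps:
X = -2 (X = 2*(-1) = -2)
c(a) = ⅖ - (3 + a)*(4 + a)/5 (c(a) = ⅖ - (a + 3)*(a + 4)/5 = ⅖ - (3 + a)*(4 + a)/5)
(X*c(-5))*(-4) = -2*(-2 - 7/5*(-5) - ⅕*(-5)²)*(-4) = -2*(-2 + 7 - ⅕*25)*(-4) = -2*(-2 + 7 - 5)*(-4) = -2*0*(-4) = 0*(-4) = 0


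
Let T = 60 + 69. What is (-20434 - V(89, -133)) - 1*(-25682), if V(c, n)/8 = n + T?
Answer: 5280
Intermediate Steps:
T = 129
V(c, n) = 1032 + 8*n (V(c, n) = 8*(n + 129) = 8*(129 + n) = 1032 + 8*n)
(-20434 - V(89, -133)) - 1*(-25682) = (-20434 - (1032 + 8*(-133))) - 1*(-25682) = (-20434 - (1032 - 1064)) + 25682 = (-20434 - 1*(-32)) + 25682 = (-20434 + 32) + 25682 = -20402 + 25682 = 5280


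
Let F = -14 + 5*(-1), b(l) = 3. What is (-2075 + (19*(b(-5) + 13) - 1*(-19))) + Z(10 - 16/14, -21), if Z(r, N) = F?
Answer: -1771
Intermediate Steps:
F = -19 (F = -14 - 5 = -19)
Z(r, N) = -19
(-2075 + (19*(b(-5) + 13) - 1*(-19))) + Z(10 - 16/14, -21) = (-2075 + (19*(3 + 13) - 1*(-19))) - 19 = (-2075 + (19*16 + 19)) - 19 = (-2075 + (304 + 19)) - 19 = (-2075 + 323) - 19 = -1752 - 19 = -1771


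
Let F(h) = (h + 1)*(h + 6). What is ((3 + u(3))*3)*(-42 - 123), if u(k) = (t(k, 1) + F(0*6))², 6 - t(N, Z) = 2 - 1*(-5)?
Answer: -13860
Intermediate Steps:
t(N, Z) = -1 (t(N, Z) = 6 - (2 - 1*(-5)) = 6 - (2 + 5) = 6 - 1*7 = 6 - 7 = -1)
F(h) = (1 + h)*(6 + h)
u(k) = 25 (u(k) = (-1 + (6 + (0*6)² + 7*(0*6)))² = (-1 + (6 + 0² + 7*0))² = (-1 + (6 + 0 + 0))² = (-1 + 6)² = 5² = 25)
((3 + u(3))*3)*(-42 - 123) = ((3 + 25)*3)*(-42 - 123) = (28*3)*(-165) = 84*(-165) = -13860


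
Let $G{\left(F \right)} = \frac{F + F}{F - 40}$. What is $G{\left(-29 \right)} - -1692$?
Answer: $\frac{116806}{69} \approx 1692.8$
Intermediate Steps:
$G{\left(F \right)} = \frac{2 F}{-40 + F}$
$G{\left(-29 \right)} - -1692 = 2 \left(-29\right) \frac{1}{-40 - 29} - -1692 = 2 \left(-29\right) \frac{1}{-69} + 1692 = 2 \left(-29\right) \left(- \frac{1}{69}\right) + 1692 = \frac{58}{69} + 1692 = \frac{116806}{69}$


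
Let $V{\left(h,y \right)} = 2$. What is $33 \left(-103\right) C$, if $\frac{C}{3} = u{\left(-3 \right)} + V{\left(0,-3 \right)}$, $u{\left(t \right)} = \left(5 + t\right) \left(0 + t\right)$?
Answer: $40788$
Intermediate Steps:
$u{\left(t \right)} = t \left(5 + t\right)$ ($u{\left(t \right)} = \left(5 + t\right) t = t \left(5 + t\right)$)
$C = -12$ ($C = 3 \left(- 3 \left(5 - 3\right) + 2\right) = 3 \left(\left(-3\right) 2 + 2\right) = 3 \left(-6 + 2\right) = 3 \left(-4\right) = -12$)
$33 \left(-103\right) C = 33 \left(-103\right) \left(-12\right) = \left(-3399\right) \left(-12\right) = 40788$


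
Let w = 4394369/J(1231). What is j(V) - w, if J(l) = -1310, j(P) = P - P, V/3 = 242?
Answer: 4394369/1310 ≈ 3354.5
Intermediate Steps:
V = 726 (V = 3*242 = 726)
j(P) = 0
w = -4394369/1310 (w = 4394369/(-1310) = 4394369*(-1/1310) = -4394369/1310 ≈ -3354.5)
j(V) - w = 0 - 1*(-4394369/1310) = 0 + 4394369/1310 = 4394369/1310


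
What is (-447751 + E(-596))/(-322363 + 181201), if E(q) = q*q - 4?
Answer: 92539/141162 ≈ 0.65555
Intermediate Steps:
E(q) = -4 + q**2 (E(q) = q**2 - 4 = -4 + q**2)
(-447751 + E(-596))/(-322363 + 181201) = (-447751 + (-4 + (-596)**2))/(-322363 + 181201) = (-447751 + (-4 + 355216))/(-141162) = (-447751 + 355212)*(-1/141162) = -92539*(-1/141162) = 92539/141162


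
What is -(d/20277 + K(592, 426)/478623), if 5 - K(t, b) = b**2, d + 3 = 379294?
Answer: -59285902942/3235012857 ≈ -18.326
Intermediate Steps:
d = 379291 (d = -3 + 379294 = 379291)
K(t, b) = 5 - b**2
-(d/20277 + K(592, 426)/478623) = -(379291/20277 + (5 - 1*426**2)/478623) = -(379291*(1/20277) + (5 - 1*181476)*(1/478623)) = -(379291/20277 + (5 - 181476)*(1/478623)) = -(379291/20277 - 181471*1/478623) = -(379291/20277 - 181471/478623) = -1*59285902942/3235012857 = -59285902942/3235012857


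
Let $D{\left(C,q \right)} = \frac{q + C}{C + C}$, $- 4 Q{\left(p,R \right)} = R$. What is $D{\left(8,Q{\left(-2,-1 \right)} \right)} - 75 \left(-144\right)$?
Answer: $\frac{691233}{64} \approx 10801.0$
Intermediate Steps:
$Q{\left(p,R \right)} = - \frac{R}{4}$
$D{\left(C,q \right)} = \frac{C + q}{2 C}$
$D{\left(8,Q{\left(-2,-1 \right)} \right)} - 75 \left(-144\right) = \frac{8 - - \frac{1}{4}}{2 \cdot 8} - 75 \left(-144\right) = \frac{1}{2} \cdot \frac{1}{8} \left(8 + \frac{1}{4}\right) - -10800 = \frac{1}{2} \cdot \frac{1}{8} \cdot \frac{33}{4} + 10800 = \frac{33}{64} + 10800 = \frac{691233}{64}$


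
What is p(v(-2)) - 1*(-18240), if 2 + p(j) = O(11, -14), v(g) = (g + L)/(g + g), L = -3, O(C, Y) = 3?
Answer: 18241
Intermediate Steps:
v(g) = (-3 + g)/(2*g) (v(g) = (g - 3)/(g + g) = (-3 + g)/((2*g)) = (-3 + g)*(1/(2*g)) = (-3 + g)/(2*g))
p(j) = 1 (p(j) = -2 + 3 = 1)
p(v(-2)) - 1*(-18240) = 1 - 1*(-18240) = 1 + 18240 = 18241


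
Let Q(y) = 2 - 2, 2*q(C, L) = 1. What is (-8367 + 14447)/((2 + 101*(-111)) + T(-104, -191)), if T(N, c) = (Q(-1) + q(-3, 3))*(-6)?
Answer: -1520/2803 ≈ -0.54228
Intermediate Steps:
q(C, L) = 1/2 (q(C, L) = (1/2)*1 = 1/2)
Q(y) = 0
T(N, c) = -3 (T(N, c) = (0 + 1/2)*(-6) = (1/2)*(-6) = -3)
(-8367 + 14447)/((2 + 101*(-111)) + T(-104, -191)) = (-8367 + 14447)/((2 + 101*(-111)) - 3) = 6080/((2 - 11211) - 3) = 6080/(-11209 - 3) = 6080/(-11212) = 6080*(-1/11212) = -1520/2803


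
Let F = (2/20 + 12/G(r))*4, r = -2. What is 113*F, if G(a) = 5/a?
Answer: -10622/5 ≈ -2124.4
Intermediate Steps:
F = -94/5 (F = (2/20 + 12/((5/(-2))))*4 = (2*(1/20) + 12/((5*(-½))))*4 = (⅒ + 12/(-5/2))*4 = (⅒ + 12*(-⅖))*4 = (⅒ - 24/5)*4 = -47/10*4 = -94/5 ≈ -18.800)
113*F = 113*(-94/5) = -10622/5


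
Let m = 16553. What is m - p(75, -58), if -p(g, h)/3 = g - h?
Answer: 16952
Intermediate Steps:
p(g, h) = -3*g + 3*h (p(g, h) = -3*(g - h) = -3*g + 3*h)
m - p(75, -58) = 16553 - (-3*75 + 3*(-58)) = 16553 - (-225 - 174) = 16553 - 1*(-399) = 16553 + 399 = 16952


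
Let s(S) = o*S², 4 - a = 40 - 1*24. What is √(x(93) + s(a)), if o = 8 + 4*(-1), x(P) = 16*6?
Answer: 4*√42 ≈ 25.923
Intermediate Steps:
x(P) = 96
o = 4 (o = 8 - 4 = 4)
a = -12 (a = 4 - (40 - 1*24) = 4 - (40 - 24) = 4 - 1*16 = 4 - 16 = -12)
s(S) = 4*S²
√(x(93) + s(a)) = √(96 + 4*(-12)²) = √(96 + 4*144) = √(96 + 576) = √672 = 4*√42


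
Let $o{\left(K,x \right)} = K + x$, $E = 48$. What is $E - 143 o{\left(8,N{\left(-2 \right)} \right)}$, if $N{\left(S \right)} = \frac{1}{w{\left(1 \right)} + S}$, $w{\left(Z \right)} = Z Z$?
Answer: $-953$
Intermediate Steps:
$w{\left(Z \right)} = Z^{2}$
$N{\left(S \right)} = \frac{1}{1 + S}$ ($N{\left(S \right)} = \frac{1}{1^{2} + S} = \frac{1}{1 + S}$)
$E - 143 o{\left(8,N{\left(-2 \right)} \right)} = 48 - 143 \left(8 + \frac{1}{1 - 2}\right) = 48 - 143 \left(8 + \frac{1}{-1}\right) = 48 - 143 \left(8 - 1\right) = 48 - 1001 = -953$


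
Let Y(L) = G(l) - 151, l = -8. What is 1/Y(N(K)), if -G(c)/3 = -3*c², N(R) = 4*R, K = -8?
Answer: 1/425 ≈ 0.0023529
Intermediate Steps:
G(c) = 9*c² (G(c) = -(-9)*c² = 9*c²)
Y(L) = 425 (Y(L) = 9*(-8)² - 151 = 9*64 - 151 = 576 - 151 = 425)
1/Y(N(K)) = 1/425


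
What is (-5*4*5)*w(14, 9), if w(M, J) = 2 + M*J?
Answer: -12800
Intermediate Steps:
w(M, J) = 2 + J*M
(-5*4*5)*w(14, 9) = (-5*4*5)*(2 + 9*14) = (-20*5)*(2 + 126) = -100*128 = -12800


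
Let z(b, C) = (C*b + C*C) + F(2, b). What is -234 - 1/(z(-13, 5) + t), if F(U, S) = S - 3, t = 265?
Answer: -48907/209 ≈ -234.00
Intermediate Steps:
F(U, S) = -3 + S
z(b, C) = -3 + b + C² + C*b (z(b, C) = (C*b + C*C) + (-3 + b) = (C*b + C²) + (-3 + b) = (C² + C*b) + (-3 + b) = -3 + b + C² + C*b)
-234 - 1/(z(-13, 5) + t) = -234 - 1/((-3 - 13 + 5² + 5*(-13)) + 265) = -234 - 1/((-3 - 13 + 25 - 65) + 265) = -234 - 1/(-56 + 265) = -234 - 1/209 = -48907/209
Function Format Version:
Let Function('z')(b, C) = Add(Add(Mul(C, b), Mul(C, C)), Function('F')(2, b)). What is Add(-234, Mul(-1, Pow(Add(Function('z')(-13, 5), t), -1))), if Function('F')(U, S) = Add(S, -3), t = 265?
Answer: Rational(-48907, 209) ≈ -234.00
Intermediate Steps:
Function('F')(U, S) = Add(-3, S)
Function('z')(b, C) = Add(-3, b, Pow(C, 2), Mul(C, b)) (Function('z')(b, C) = Add(Add(Mul(C, b), Mul(C, C)), Add(-3, b)) = Add(Add(Mul(C, b), Pow(C, 2)), Add(-3, b)) = Add(Add(Pow(C, 2), Mul(C, b)), Add(-3, b)) = Add(-3, b, Pow(C, 2), Mul(C, b)))
Add(-234, Mul(-1, Pow(Add(Function('z')(-13, 5), t), -1))) = Add(-234, Mul(-1, Pow(Add(Add(-3, -13, Pow(5, 2), Mul(5, -13)), 265), -1))) = Add(-234, Mul(-1, Pow(Add(Add(-3, -13, 25, -65), 265), -1))) = Add(-234, Mul(-1, Pow(Add(-56, 265), -1))) = Add(-234, Mul(-1, Pow(209, -1))) = Add(-234, Mul(-1, Rational(1, 209))) = Add(-234, Rational(-1, 209)) = Rational(-48907, 209)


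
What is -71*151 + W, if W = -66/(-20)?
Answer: -107177/10 ≈ -10718.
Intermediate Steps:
W = 33/10 (W = -66*(-1/20) = 33/10 ≈ 3.3000)
-71*151 + W = -71*151 + 33/10 = -10721 + 33/10 = -107177/10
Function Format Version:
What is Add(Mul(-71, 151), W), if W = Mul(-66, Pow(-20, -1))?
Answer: Rational(-107177, 10) ≈ -10718.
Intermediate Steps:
W = Rational(33, 10) (W = Mul(-66, Rational(-1, 20)) = Rational(33, 10) ≈ 3.3000)
Add(Mul(-71, 151), W) = Add(Mul(-71, 151), Rational(33, 10)) = Add(-10721, Rational(33, 10)) = Rational(-107177, 10)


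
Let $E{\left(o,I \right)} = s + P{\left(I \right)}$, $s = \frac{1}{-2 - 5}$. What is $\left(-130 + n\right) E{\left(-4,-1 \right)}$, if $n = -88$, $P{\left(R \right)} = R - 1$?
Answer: $\frac{3270}{7} \approx 467.14$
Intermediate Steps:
$P{\left(R \right)} = -1 + R$
$s = - \frac{1}{7}$ ($s = \frac{1}{-7} = - \frac{1}{7} \approx -0.14286$)
$E{\left(o,I \right)} = - \frac{8}{7} + I$ ($E{\left(o,I \right)} = - \frac{1}{7} + \left(-1 + I\right) = - \frac{8}{7} + I$)
$\left(-130 + n\right) E{\left(-4,-1 \right)} = \left(-130 - 88\right) \left(- \frac{8}{7} - 1\right) = \left(-218\right) \left(- \frac{15}{7}\right) = \frac{3270}{7}$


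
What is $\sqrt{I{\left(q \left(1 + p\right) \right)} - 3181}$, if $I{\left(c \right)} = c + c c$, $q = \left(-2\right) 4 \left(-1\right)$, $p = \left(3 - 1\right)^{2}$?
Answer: $i \sqrt{1541} \approx 39.256 i$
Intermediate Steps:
$p = 4$ ($p = 2^{2} = 4$)
$q = 8$ ($q = \left(-8\right) \left(-1\right) = 8$)
$I{\left(c \right)} = c + c^{2}$
$\sqrt{I{\left(q \left(1 + p\right) \right)} - 3181} = \sqrt{8 \left(1 + 4\right) \left(1 + 8 \left(1 + 4\right)\right) - 3181} = \sqrt{8 \cdot 5 \left(1 + 8 \cdot 5\right) - 3181} = \sqrt{40 \left(1 + 40\right) - 3181} = \sqrt{40 \cdot 41 - 3181} = \sqrt{1640 - 3181} = \sqrt{-1541} = i \sqrt{1541}$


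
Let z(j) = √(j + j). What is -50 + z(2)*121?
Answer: 192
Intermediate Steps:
z(j) = √2*√j (z(j) = √(2*j) = √2*√j)
-50 + z(2)*121 = -50 + (√2*√2)*121 = -50 + 2*121 = -50 + 242 = 192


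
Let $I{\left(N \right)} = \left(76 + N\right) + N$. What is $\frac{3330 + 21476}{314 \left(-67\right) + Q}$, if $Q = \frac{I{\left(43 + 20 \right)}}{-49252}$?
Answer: $- \frac{610872556}{518081889} \approx -1.1791$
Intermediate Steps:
$I{\left(N \right)} = 76 + 2 N$
$Q = - \frac{101}{24626}$ ($Q = \frac{76 + 2 \left(43 + 20\right)}{-49252} = \left(76 + 2 \cdot 63\right) \left(- \frac{1}{49252}\right) = \left(76 + 126\right) \left(- \frac{1}{49252}\right) = 202 \left(- \frac{1}{49252}\right) = - \frac{101}{24626} \approx -0.0041014$)
$\frac{3330 + 21476}{314 \left(-67\right) + Q} = \frac{3330 + 21476}{314 \left(-67\right) - \frac{101}{24626}} = \frac{24806}{-21038 - \frac{101}{24626}} = \frac{24806}{- \frac{518081889}{24626}} = 24806 \left(- \frac{24626}{518081889}\right) = - \frac{610872556}{518081889}$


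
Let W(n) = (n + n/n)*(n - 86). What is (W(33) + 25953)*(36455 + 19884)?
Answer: 1360643189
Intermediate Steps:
W(n) = (1 + n)*(-86 + n) (W(n) = (n + 1)*(-86 + n) = (1 + n)*(-86 + n))
(W(33) + 25953)*(36455 + 19884) = ((-86 + 33² - 85*33) + 25953)*(36455 + 19884) = ((-86 + 1089 - 2805) + 25953)*56339 = (-1802 + 25953)*56339 = 24151*56339 = 1360643189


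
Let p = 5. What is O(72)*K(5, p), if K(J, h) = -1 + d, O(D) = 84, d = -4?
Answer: -420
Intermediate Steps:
K(J, h) = -5 (K(J, h) = -1 - 4 = -5)
O(72)*K(5, p) = 84*(-5) = -420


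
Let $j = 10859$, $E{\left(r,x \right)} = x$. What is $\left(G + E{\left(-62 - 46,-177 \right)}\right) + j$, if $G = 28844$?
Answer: $39526$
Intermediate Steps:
$\left(G + E{\left(-62 - 46,-177 \right)}\right) + j = \left(28844 - 177\right) + 10859 = 28667 + 10859 = 39526$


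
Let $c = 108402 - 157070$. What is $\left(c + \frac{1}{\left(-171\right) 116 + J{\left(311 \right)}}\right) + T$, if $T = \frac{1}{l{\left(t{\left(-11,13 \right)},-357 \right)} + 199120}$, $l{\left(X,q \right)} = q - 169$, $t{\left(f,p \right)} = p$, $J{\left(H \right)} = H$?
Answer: $- \frac{17155681722079}{352504350} \approx -48668.0$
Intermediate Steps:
$l{\left(X,q \right)} = -169 + q$
$T = \frac{1}{198594}$ ($T = \frac{1}{\left(-169 - 357\right) + 199120} = \frac{1}{-526 + 199120} = \frac{1}{198594} \approx 5.0354 \cdot 10^{-6}$)
$c = -48668$
$\left(c + \frac{1}{\left(-171\right) 116 + J{\left(311 \right)}}\right) + T = \left(-48668 + \frac{1}{\left(-171\right) 116 + 311}\right) + \frac{1}{198594} = \left(-48668 + \frac{1}{-19836 + 311}\right) + \frac{1}{198594} = \left(-48668 + \frac{1}{-19525}\right) + \frac{1}{198594} = \left(-48668 - \frac{1}{19525}\right) + \frac{1}{198594} = - \frac{950242701}{19525} + \frac{1}{198594} = - \frac{17155681722079}{352504350}$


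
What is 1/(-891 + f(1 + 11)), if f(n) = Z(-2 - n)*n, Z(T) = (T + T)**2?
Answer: 1/8517 ≈ 0.00011741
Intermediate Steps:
Z(T) = 4*T**2 (Z(T) = (2*T)**2 = 4*T**2)
f(n) = 4*n*(-2 - n)**2 (f(n) = (4*(-2 - n)**2)*n = 4*n*(-2 - n)**2)
1/(-891 + f(1 + 11)) = 1/(-891 + 4*(1 + 11)*(2 + (1 + 11))**2) = 1/(-891 + 4*12*(2 + 12)**2) = 1/(-891 + 4*12*14**2) = 1/(-891 + 4*12*196) = 1/(-891 + 9408) = 1/8517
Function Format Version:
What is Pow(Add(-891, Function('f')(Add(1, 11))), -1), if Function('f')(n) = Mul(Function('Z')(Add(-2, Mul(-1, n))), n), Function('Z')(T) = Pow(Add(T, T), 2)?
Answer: Rational(1, 8517) ≈ 0.00011741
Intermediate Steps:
Function('Z')(T) = Mul(4, Pow(T, 2)) (Function('Z')(T) = Pow(Mul(2, T), 2) = Mul(4, Pow(T, 2)))
Function('f')(n) = Mul(4, n, Pow(Add(-2, Mul(-1, n)), 2)) (Function('f')(n) = Mul(Mul(4, Pow(Add(-2, Mul(-1, n)), 2)), n) = Mul(4, n, Pow(Add(-2, Mul(-1, n)), 2)))
Pow(Add(-891, Function('f')(Add(1, 11))), -1) = Pow(Add(-891, Mul(4, Add(1, 11), Pow(Add(2, Add(1, 11)), 2))), -1) = Pow(Add(-891, Mul(4, 12, Pow(Add(2, 12), 2))), -1) = Pow(Add(-891, Mul(4, 12, Pow(14, 2))), -1) = Pow(Add(-891, Mul(4, 12, 196)), -1) = Pow(Add(-891, 9408), -1) = Pow(8517, -1) = Rational(1, 8517)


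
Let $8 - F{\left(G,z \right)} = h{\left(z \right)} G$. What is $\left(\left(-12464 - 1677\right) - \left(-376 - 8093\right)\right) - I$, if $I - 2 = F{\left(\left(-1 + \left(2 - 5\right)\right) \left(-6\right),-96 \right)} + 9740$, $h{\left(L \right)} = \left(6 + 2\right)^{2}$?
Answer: $-13886$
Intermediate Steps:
$h{\left(L \right)} = 64$ ($h{\left(L \right)} = 8^{2} = 64$)
$F{\left(G,z \right)} = 8 - 64 G$
$I = 8214$ ($I = 2 + \left(\left(8 - 64 \left(-1 + \left(2 - 5\right)\right) \left(-6\right)\right) + 9740\right) = 2 + \left(\left(8 - 64 \left(-1 - 3\right) \left(-6\right)\right) + 9740\right) = 2 + \left(\left(8 - 64 \left(\left(-4\right) \left(-6\right)\right)\right) + 9740\right) = 2 + \left(\left(8 - 1536\right) + 9740\right) = 2 + \left(-1528 + 9740\right) = 2 + 8212 = 8214$)
$\left(\left(-12464 - 1677\right) - \left(-376 - 8093\right)\right) - I = \left(\left(-12464 - 1677\right) - \left(-376 - 8093\right)\right) - 8214 = \left(-14141 - \left(-376 - 8093\right)\right) - 8214 = \left(-14141 - -8469\right) - 8214 = \left(-14141 + 8469\right) - 8214 = -5672 - 8214 = -13886$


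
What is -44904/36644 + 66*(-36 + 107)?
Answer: 42917220/9161 ≈ 4684.8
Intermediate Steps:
-44904/36644 + 66*(-36 + 107) = -44904*1/36644 + 66*71 = -11226/9161 + 4686 = 42917220/9161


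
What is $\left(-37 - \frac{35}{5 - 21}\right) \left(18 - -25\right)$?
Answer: $- \frac{23951}{16} \approx -1496.9$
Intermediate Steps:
$\left(-37 - \frac{35}{5 - 21}\right) \left(18 - -25\right) = \left(-37 - \frac{35}{-16}\right) \left(18 + 25\right) = \left(-37 - - \frac{35}{16}\right) 43 = \left(-37 + \frac{35}{16}\right) 43 = \left(- \frac{557}{16}\right) 43 = - \frac{23951}{16}$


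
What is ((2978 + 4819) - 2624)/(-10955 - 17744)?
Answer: -5173/28699 ≈ -0.18025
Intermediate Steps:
((2978 + 4819) - 2624)/(-10955 - 17744) = (7797 - 2624)/(-28699) = 5173*(-1/28699) = -5173/28699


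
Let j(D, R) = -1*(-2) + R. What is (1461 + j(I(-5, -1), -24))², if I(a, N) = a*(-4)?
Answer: 2070721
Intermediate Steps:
I(a, N) = -4*a
j(D, R) = 2 + R
(1461 + j(I(-5, -1), -24))² = (1461 + (2 - 24))² = (1461 - 22)² = 1439² = 2070721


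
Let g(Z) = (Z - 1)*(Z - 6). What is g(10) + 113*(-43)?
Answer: -4823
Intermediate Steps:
g(Z) = (-1 + Z)*(-6 + Z)
g(10) + 113*(-43) = (6 + 10² - 7*10) + 113*(-43) = (6 + 100 - 70) - 4859 = 36 - 4859 = -4823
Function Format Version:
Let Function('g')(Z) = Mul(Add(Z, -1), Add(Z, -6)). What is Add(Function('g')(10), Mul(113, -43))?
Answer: -4823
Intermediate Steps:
Function('g')(Z) = Mul(Add(-1, Z), Add(-6, Z))
Add(Function('g')(10), Mul(113, -43)) = Add(Add(6, Pow(10, 2), Mul(-7, 10)), Mul(113, -43)) = Add(Add(6, 100, -70), -4859) = Add(36, -4859) = -4823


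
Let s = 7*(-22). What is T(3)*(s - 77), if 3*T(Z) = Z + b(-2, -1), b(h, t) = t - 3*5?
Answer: 1001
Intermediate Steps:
s = -154
b(h, t) = -15 + t (b(h, t) = t - 15 = -15 + t)
T(Z) = -16/3 + Z/3 (T(Z) = (Z + (-15 - 1))/3 = (Z - 16)/3 = (-16 + Z)/3 = -16/3 + Z/3)
T(3)*(s - 77) = (-16/3 + (1/3)*3)*(-154 - 77) = (-16/3 + 1)*(-231) = -13/3*(-231) = 1001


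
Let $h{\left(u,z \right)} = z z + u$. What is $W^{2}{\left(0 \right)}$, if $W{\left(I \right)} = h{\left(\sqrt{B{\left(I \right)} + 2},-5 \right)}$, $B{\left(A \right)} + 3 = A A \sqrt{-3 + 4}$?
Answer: $\left(25 + i\right)^{2} \approx 624.0 + 50.0 i$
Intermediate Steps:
$B{\left(A \right)} = -3 + A^{2}$ ($B{\left(A \right)} = -3 + A A \sqrt{-3 + 4} = -3 + A^{2} \sqrt{1} = -3 + A^{2} \cdot 1 = -3 + A^{2}$)
$h{\left(u,z \right)} = u + z^{2}$ ($h{\left(u,z \right)} = z^{2} + u = u + z^{2}$)
$W{\left(I \right)} = 25 + \sqrt{-1 + I^{2}}$ ($W{\left(I \right)} = \sqrt{\left(-3 + I^{2}\right) + 2} + \left(-5\right)^{2} = \sqrt{-1 + I^{2}} + 25 = 25 + \sqrt{-1 + I^{2}}$)
$W^{2}{\left(0 \right)} = \left(25 + \sqrt{-1 + 0^{2}}\right)^{2} = \left(25 + \sqrt{-1 + 0}\right)^{2} = \left(25 + \sqrt{-1}\right)^{2} = \left(25 + i\right)^{2}$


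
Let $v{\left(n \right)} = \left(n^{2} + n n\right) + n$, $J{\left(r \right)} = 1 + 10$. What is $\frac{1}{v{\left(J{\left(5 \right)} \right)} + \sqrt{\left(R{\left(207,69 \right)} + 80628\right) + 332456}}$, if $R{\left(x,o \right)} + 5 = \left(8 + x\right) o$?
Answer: $- \frac{253}{363905} + \frac{3 \sqrt{47546}}{363905} \approx 0.0011024$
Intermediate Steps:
$R{\left(x,o \right)} = -5 + o \left(8 + x\right)$ ($R{\left(x,o \right)} = -5 + \left(8 + x\right) o = -5 + o \left(8 + x\right)$)
$J{\left(r \right)} = 11$
$v{\left(n \right)} = n + 2 n^{2}$ ($v{\left(n \right)} = \left(n^{2} + n^{2}\right) + n = 2 n^{2} + n = n + 2 n^{2}$)
$\frac{1}{v{\left(J{\left(5 \right)} \right)} + \sqrt{\left(R{\left(207,69 \right)} + 80628\right) + 332456}} = \frac{1}{11 \left(1 + 2 \cdot 11\right) + \sqrt{\left(\left(-5 + 8 \cdot 69 + 69 \cdot 207\right) + 80628\right) + 332456}} = \frac{1}{11 \left(1 + 22\right) + \sqrt{\left(\left(-5 + 552 + 14283\right) + 80628\right) + 332456}} = \frac{1}{11 \cdot 23 + \sqrt{\left(14830 + 80628\right) + 332456}} = \frac{1}{253 + \sqrt{95458 + 332456}} = \frac{1}{253 + \sqrt{427914}} = \frac{1}{253 + 3 \sqrt{47546}}$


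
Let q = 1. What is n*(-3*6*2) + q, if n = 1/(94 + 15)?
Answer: 73/109 ≈ 0.66972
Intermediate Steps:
n = 1/109 ≈ 0.0091743
n*(-3*6*2) + q = (-3*6*2)/109 + 1 = (-18*2)/109 + 1 = (1/109)*(-36) + 1 = -36/109 + 1 = 73/109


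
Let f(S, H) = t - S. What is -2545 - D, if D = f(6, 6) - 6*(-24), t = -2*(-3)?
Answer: -2689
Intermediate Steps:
t = 6
f(S, H) = 6 - S
D = 144 (D = (6 - 1*6) - 6*(-24) = (6 - 6) + 144 = 0 + 144 = 144)
-2545 - D = -2545 - 1*144 = -2545 - 144 = -2689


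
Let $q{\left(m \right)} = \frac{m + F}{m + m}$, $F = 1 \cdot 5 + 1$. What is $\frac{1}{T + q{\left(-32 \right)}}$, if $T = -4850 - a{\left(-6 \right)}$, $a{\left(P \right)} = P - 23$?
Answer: $- \frac{32}{154259} \approx -0.00020744$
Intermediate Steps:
$a{\left(P \right)} = -23 + P$
$F = 6$ ($F = 5 + 1 = 6$)
$q{\left(m \right)} = \frac{6 + m}{2 m}$ ($q{\left(m \right)} = \frac{m + 6}{m + m} = \frac{6 + m}{2 m}$)
$T = -4821$ ($T = -4850 - \left(-23 - 6\right) = -4850 - -29 = -4850 + 29 = -4821$)
$\frac{1}{T + q{\left(-32 \right)}} = \frac{1}{-4821 + \frac{6 - 32}{2 \left(-32\right)}} = \frac{1}{-4821 + \frac{1}{2} \left(- \frac{1}{32}\right) \left(-26\right)} = \frac{1}{-4821 + \frac{13}{32}} = \frac{1}{- \frac{154259}{32}} = - \frac{32}{154259}$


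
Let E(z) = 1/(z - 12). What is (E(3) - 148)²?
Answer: 1776889/81 ≈ 21937.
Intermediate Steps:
E(z) = 1/(-12 + z)
(E(3) - 148)² = (1/(-12 + 3) - 148)² = (1/(-9) - 148)² = (-⅑ - 148)² = (-1333/9)² = 1776889/81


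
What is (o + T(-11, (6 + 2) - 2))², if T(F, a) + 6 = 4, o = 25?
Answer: 529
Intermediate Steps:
T(F, a) = -2 (T(F, a) = -6 + 4 = -2)
(o + T(-11, (6 + 2) - 2))² = (25 - 2)² = 23² = 529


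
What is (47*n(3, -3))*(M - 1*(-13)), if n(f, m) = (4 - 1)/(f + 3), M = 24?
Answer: 1739/2 ≈ 869.50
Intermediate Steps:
n(f, m) = 3/(3 + f)
(47*n(3, -3))*(M - 1*(-13)) = (47*(3/(3 + 3)))*(24 - 1*(-13)) = (47*(3/6))*(24 + 13) = (47*(3*(⅙)))*37 = (47*(½))*37 = (47/2)*37 = 1739/2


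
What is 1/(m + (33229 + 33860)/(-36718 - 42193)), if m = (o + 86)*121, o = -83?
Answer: 78911/28577604 ≈ 0.0027613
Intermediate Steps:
m = 363 (m = (-83 + 86)*121 = 3*121 = 363)
1/(m + (33229 + 33860)/(-36718 - 42193)) = 1/(363 + (33229 + 33860)/(-36718 - 42193)) = 1/(363 + 67089/(-78911)) = 1/(363 + 67089*(-1/78911)) = 1/(363 - 67089/78911) = 1/(28577604/78911) = 78911/28577604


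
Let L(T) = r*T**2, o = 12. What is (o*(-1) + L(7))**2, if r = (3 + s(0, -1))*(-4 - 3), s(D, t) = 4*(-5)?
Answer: 33860761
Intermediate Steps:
s(D, t) = -20
r = 119 (r = (3 - 20)*(-4 - 3) = -17*(-7) = 119)
L(T) = 119*T**2
(o*(-1) + L(7))**2 = (12*(-1) + 119*7**2)**2 = (-12 + 119*49)**2 = (-12 + 5831)**2 = 5819**2 = 33860761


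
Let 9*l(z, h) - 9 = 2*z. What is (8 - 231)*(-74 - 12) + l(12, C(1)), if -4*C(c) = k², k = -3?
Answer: 57545/3 ≈ 19182.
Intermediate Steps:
C(c) = -9/4 (C(c) = -¼*(-3)² = -¼*9 = -9/4)
l(z, h) = 1 + 2*z/9 (l(z, h) = 1 + (2*z)/9 = 1 + 2*z/9)
(8 - 231)*(-74 - 12) + l(12, C(1)) = (8 - 231)*(-74 - 12) + (1 + (2/9)*12) = -223*(-86) + (1 + 8/3) = 19178 + 11/3 = 57545/3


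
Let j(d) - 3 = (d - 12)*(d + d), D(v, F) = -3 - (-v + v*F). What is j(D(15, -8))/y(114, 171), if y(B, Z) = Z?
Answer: 10561/57 ≈ 185.28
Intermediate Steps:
D(v, F) = -3 + v - F*v (D(v, F) = -3 - (-v + F*v) = -3 + (v - F*v) = -3 + v - F*v)
j(d) = 3 + 2*d*(-12 + d) (j(d) = 3 + (d - 12)*(d + d) = 3 + (-12 + d)*(2*d) = 3 + 2*d*(-12 + d))
j(D(15, -8))/y(114, 171) = (3 - 24*(-3 + 15 - 1*(-8)*15) + 2*(-3 + 15 - 1*(-8)*15)²)/171 = (3 - 24*(-3 + 15 + 120) + 2*(-3 + 15 + 120)²)*(1/171) = (3 - 24*132 + 2*132²)*(1/171) = (3 - 3168 + 2*17424)*(1/171) = (3 - 3168 + 34848)*(1/171) = 31683*(1/171) = 10561/57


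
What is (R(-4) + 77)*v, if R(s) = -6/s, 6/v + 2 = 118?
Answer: 471/116 ≈ 4.0603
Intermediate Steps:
v = 3/58 (v = 6/(-2 + 118) = 6/116 = 6*(1/116) = 3/58 ≈ 0.051724)
(R(-4) + 77)*v = (-6/(-4) + 77)*(3/58) = (-6*(-1/4) + 77)*(3/58) = (3/2 + 77)*(3/58) = (157/2)*(3/58) = 471/116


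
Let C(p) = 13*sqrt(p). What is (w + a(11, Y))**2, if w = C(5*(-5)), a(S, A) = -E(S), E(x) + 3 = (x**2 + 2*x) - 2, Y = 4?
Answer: 14819 - 17940*I ≈ 14819.0 - 17940.0*I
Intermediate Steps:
E(x) = -5 + x**2 + 2*x (E(x) = -3 + ((x**2 + 2*x) - 2) = -3 + (-2 + x**2 + 2*x) = -5 + x**2 + 2*x)
a(S, A) = 5 - S**2 - 2*S (a(S, A) = -(-5 + S**2 + 2*S) = 5 - S**2 - 2*S)
w = 65*I (w = 13*sqrt(5*(-5)) = 13*sqrt(-25) = 13*(5*I) = 65*I ≈ 65.0*I)
(w + a(11, Y))**2 = (65*I + (5 - 1*11**2 - 2*11))**2 = (65*I + (5 - 1*121 - 22))**2 = (65*I + (5 - 121 - 22))**2 = (65*I - 138)**2 = (-138 + 65*I)**2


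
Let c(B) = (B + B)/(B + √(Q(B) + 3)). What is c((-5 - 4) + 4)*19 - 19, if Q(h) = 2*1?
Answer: 57/2 + 19*√5/2 ≈ 49.743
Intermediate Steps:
Q(h) = 2
c(B) = 2*B/(B + √5) (c(B) = (B + B)/(B + √(2 + 3)) = (2*B)/(B + √5) = 2*B/(B + √5))
c((-5 - 4) + 4)*19 - 19 = (2*((-5 - 4) + 4)/(((-5 - 4) + 4) + √5))*19 - 19 = (2*(-9 + 4)/((-9 + 4) + √5))*19 - 19 = (2*(-5)/(-5 + √5))*19 - 19 = -10/(-5 + √5)*19 - 19 = -190/(-5 + √5) - 19 = -19 - 190/(-5 + √5)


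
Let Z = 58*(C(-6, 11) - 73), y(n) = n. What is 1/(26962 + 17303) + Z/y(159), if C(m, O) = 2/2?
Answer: -61616827/2346045 ≈ -26.264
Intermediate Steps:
C(m, O) = 1 (C(m, O) = 2*(½) = 1)
Z = -4176 (Z = 58*(1 - 73) = 58*(-72) = -4176)
1/(26962 + 17303) + Z/y(159) = 1/(26962 + 17303) - 4176/159 = 1/44265 - 4176*1/159 = 1/44265 - 1392/53 = -61616827/2346045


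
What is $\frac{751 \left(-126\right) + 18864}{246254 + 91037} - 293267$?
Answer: $- \frac{98916395459}{337291} \approx -2.9327 \cdot 10^{5}$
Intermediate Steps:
$\frac{751 \left(-126\right) + 18864}{246254 + 91037} - 293267 = \frac{-94626 + 18864}{337291} - 293267 = \left(-75762\right) \frac{1}{337291} - 293267 = - \frac{75762}{337291} - 293267 = - \frac{98916395459}{337291}$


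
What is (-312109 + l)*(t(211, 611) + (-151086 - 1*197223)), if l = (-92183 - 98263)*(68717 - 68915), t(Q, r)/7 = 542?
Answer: -12883551498485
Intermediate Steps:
t(Q, r) = 3794 (t(Q, r) = 7*542 = 3794)
l = 37708308 (l = -190446*(-198) = 37708308)
(-312109 + l)*(t(211, 611) + (-151086 - 1*197223)) = (-312109 + 37708308)*(3794 + (-151086 - 1*197223)) = 37396199*(3794 + (-151086 - 197223)) = 37396199*(3794 - 348309) = 37396199*(-344515) = -12883551498485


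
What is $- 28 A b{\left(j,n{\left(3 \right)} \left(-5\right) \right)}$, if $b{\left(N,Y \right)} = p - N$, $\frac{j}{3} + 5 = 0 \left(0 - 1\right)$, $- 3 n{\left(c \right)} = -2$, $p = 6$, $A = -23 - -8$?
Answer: $8820$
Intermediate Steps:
$A = -15$ ($A = -23 + 8 = -15$)
$n{\left(c \right)} = \frac{2}{3}$ ($n{\left(c \right)} = \left(- \frac{1}{3}\right) \left(-2\right) = \frac{2}{3}$)
$j = -15$ ($j = -15 + 3 \cdot 0 \left(0 - 1\right) = -15 + 3 \cdot 0 \left(-1\right) = -15 + 3 \cdot 0 = -15 + 0 = -15$)
$b{\left(N,Y \right)} = 6 - N$
$- 28 A b{\left(j,n{\left(3 \right)} \left(-5\right) \right)} = \left(-28\right) \left(-15\right) \left(6 - -15\right) = 420 \left(6 + 15\right) = 420 \cdot 21 = 8820$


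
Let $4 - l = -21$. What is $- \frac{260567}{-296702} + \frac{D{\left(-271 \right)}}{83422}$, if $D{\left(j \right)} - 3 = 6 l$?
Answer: $\frac{5445603920}{6187868561} \approx 0.88004$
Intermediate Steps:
$l = 25$ ($l = 4 - -21 = 4 + 21 = 25$)
$D{\left(j \right)} = 153$ ($D{\left(j \right)} = 3 + 6 \cdot 25 = 3 + 150 = 153$)
$- \frac{260567}{-296702} + \frac{D{\left(-271 \right)}}{83422} = - \frac{260567}{-296702} + \frac{153}{83422} = \left(-260567\right) \left(- \frac{1}{296702}\right) + 153 \cdot \frac{1}{83422} = \frac{260567}{296702} + \frac{153}{83422} = \frac{5445603920}{6187868561}$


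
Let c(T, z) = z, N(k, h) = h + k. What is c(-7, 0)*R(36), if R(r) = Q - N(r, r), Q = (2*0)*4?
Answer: 0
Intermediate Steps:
Q = 0 (Q = 0*4 = 0)
R(r) = -2*r (R(r) = 0 - (r + r) = 0 - 2*r = -2*r)
c(-7, 0)*R(36) = 0*(-2*36) = 0*(-72) = 0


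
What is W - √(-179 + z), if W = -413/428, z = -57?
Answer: -413/428 - 2*I*√59 ≈ -0.96495 - 15.362*I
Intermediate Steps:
W = -413/428 (W = -413*1/428 = -413/428 ≈ -0.96495)
W - √(-179 + z) = -413/428 - √(-179 - 57) = -413/428 - √(-236) = -413/428 - 2*I*√59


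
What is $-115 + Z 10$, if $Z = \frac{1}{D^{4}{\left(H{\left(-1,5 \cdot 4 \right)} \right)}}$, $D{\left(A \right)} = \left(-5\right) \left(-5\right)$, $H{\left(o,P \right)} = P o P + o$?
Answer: $- \frac{8984373}{78125} \approx -115.0$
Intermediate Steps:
$H{\left(o,P \right)} = o + o P^{2}$ ($H{\left(o,P \right)} = o P^{2} + o = o + o P^{2}$)
$D{\left(A \right)} = 25$
$Z = \frac{1}{390625}$ ($Z = \frac{1}{25^{4}} = \frac{1}{390625} \approx 2.56 \cdot 10^{-6}$)
$-115 + Z 10 = -115 + \frac{1}{390625} \cdot 10 = -115 + \frac{2}{78125} = - \frac{8984373}{78125}$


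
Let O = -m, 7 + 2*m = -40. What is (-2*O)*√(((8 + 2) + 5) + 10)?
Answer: -235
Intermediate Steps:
m = -47/2 (m = -7/2 + (½)*(-40) = -7/2 - 20 = -47/2 ≈ -23.500)
O = 47/2 (O = -1*(-47/2) = 47/2 ≈ 23.500)
(-2*O)*√(((8 + 2) + 5) + 10) = (-2*47/2)*√(((8 + 2) + 5) + 10) = -47*√((10 + 5) + 10) = -47*√(15 + 10) = -47*√25 = -47*5 = -235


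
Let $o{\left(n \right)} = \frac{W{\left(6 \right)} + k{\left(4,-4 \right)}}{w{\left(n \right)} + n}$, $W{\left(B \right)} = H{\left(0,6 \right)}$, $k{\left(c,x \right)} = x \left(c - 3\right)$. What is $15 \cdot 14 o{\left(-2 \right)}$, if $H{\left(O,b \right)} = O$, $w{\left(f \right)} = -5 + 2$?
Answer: $168$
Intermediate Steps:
$k{\left(c,x \right)} = x \left(-3 + c\right)$
$w{\left(f \right)} = -3$
$W{\left(B \right)} = 0$
$o{\left(n \right)} = - \frac{4}{-3 + n}$ ($o{\left(n \right)} = \frac{0 - 4 \left(-3 + 4\right)}{-3 + n} = \frac{0 - 4}{-3 + n} = - \frac{4}{-3 + n}$)
$15 \cdot 14 o{\left(-2 \right)} = 15 \cdot 14 \left(- \frac{4}{-3 - 2}\right) = 210 \left(- \frac{4}{-5}\right) = 210 \left(\left(-4\right) \left(- \frac{1}{5}\right)\right) = 210 \cdot \frac{4}{5} = 168$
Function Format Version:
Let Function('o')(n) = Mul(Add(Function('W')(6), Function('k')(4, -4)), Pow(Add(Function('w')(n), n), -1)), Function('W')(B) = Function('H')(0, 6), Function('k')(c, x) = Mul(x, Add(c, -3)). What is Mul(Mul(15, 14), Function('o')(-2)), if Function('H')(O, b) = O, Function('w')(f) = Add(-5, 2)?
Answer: 168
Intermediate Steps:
Function('k')(c, x) = Mul(x, Add(-3, c))
Function('w')(f) = -3
Function('W')(B) = 0
Function('o')(n) = Mul(-4, Pow(Add(-3, n), -1)) (Function('o')(n) = Mul(Add(0, Mul(-4, Add(-3, 4))), Pow(Add(-3, n), -1)) = Mul(Add(0, Mul(-4, 1)), Pow(Add(-3, n), -1)) = Mul(Add(0, -4), Pow(Add(-3, n), -1)) = Mul(-4, Pow(Add(-3, n), -1)))
Mul(Mul(15, 14), Function('o')(-2)) = Mul(Mul(15, 14), Mul(-4, Pow(Add(-3, -2), -1))) = Mul(210, Mul(-4, Pow(-5, -1))) = Mul(210, Mul(-4, Rational(-1, 5))) = Mul(210, Rational(4, 5)) = 168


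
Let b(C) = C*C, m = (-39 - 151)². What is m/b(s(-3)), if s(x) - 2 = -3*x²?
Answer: 1444/25 ≈ 57.760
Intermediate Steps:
s(x) = 2 - 3*x²
m = 36100 (m = (-190)² = 36100)
b(C) = C²
m/b(s(-3)) = 36100/((2 - 3*(-3)²)²) = 36100/((2 - 3*9)²) = 36100/((2 - 27)²) = 36100/((-25)²) = 36100/625 = 36100*(1/625) = 1444/25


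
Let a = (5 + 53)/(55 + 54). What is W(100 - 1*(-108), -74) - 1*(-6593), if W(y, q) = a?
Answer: 718695/109 ≈ 6593.5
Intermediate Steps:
a = 58/109 ≈ 0.53211
W(y, q) = 58/109
W(100 - 1*(-108), -74) - 1*(-6593) = 58/109 - 1*(-6593) = 58/109 + 6593 = 718695/109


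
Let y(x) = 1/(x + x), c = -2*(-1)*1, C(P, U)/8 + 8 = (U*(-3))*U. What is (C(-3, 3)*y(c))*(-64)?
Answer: 4480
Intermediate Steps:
C(P, U) = -64 - 24*U**2 (C(P, U) = -64 + 8*((U*(-3))*U) = -64 + 8*((-3*U)*U) = -64 + 8*(-3*U**2) = -64 - 24*U**2)
c = 2 (c = 2*1 = 2)
y(x) = 1/(2*x)
(C(-3, 3)*y(c))*(-64) = ((-64 - 24*3**2)*((1/2)/2))*(-64) = ((-64 - 24*9)*((1/2)*(1/2)))*(-64) = ((-64 - 216)*(1/4))*(-64) = -280*1/4*(-64) = -70*(-64) = 4480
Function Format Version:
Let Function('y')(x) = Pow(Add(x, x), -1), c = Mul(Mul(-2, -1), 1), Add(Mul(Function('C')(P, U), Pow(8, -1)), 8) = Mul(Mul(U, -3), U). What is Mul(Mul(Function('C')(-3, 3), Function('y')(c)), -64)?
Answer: 4480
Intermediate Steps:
Function('C')(P, U) = Add(-64, Mul(-24, Pow(U, 2))) (Function('C')(P, U) = Add(-64, Mul(8, Mul(Mul(U, -3), U))) = Add(-64, Mul(8, Mul(Mul(-3, U), U))) = Add(-64, Mul(8, Mul(-3, Pow(U, 2)))) = Add(-64, Mul(-24, Pow(U, 2))))
c = 2 (c = Mul(2, 1) = 2)
Function('y')(x) = Mul(Rational(1, 2), Pow(x, -1)) (Function('y')(x) = Pow(Mul(2, x), -1) = Mul(Rational(1, 2), Pow(x, -1)))
Mul(Mul(Function('C')(-3, 3), Function('y')(c)), -64) = Mul(Mul(Add(-64, Mul(-24, Pow(3, 2))), Mul(Rational(1, 2), Pow(2, -1))), -64) = Mul(Mul(Add(-64, Mul(-24, 9)), Mul(Rational(1, 2), Rational(1, 2))), -64) = Mul(Mul(Add(-64, -216), Rational(1, 4)), -64) = Mul(Mul(-280, Rational(1, 4)), -64) = Mul(-70, -64) = 4480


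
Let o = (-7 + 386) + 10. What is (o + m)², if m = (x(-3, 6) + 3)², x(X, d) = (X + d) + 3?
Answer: 220900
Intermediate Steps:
x(X, d) = 3 + X + d
o = 389 (o = 379 + 10 = 389)
m = 81 (m = ((3 - 3 + 6) + 3)² = (6 + 3)² = 9² = 81)
(o + m)² = (389 + 81)² = 470² = 220900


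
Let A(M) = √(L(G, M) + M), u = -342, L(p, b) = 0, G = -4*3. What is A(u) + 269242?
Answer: 269242 + 3*I*√38 ≈ 2.6924e+5 + 18.493*I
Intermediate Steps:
G = -12
A(M) = √M (A(M) = √(0 + M) = √M)
A(u) + 269242 = √(-342) + 269242 = 3*I*√38 + 269242 = 269242 + 3*I*√38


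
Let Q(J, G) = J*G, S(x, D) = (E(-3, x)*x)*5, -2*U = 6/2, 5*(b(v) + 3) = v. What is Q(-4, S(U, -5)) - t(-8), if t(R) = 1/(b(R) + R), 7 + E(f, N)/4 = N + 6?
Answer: -18895/63 ≈ -299.92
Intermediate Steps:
b(v) = -3 + v/5
U = -3/2 ≈ -1.5000
E(f, N) = -4 + 4*N (E(f, N) = -28 + 4*(N + 6) = -28 + 4*(6 + N) = -28 + (24 + 4*N) = -4 + 4*N)
S(x, D) = 5*x*(-4 + 4*x) (S(x, D) = ((-4 + 4*x)*x)*5 = (x*(-4 + 4*x))*5 = 5*x*(-4 + 4*x))
t(R) = 1/(-3 + 6*R/5) (t(R) = 1/((-3 + R/5) + R) = 1/(-3 + 6*R/5))
Q(J, G) = G*J
Q(-4, S(U, -5)) - t(-8) = (20*(-3/2)*(-1 - 3/2))*(-4) - 5/(3*(-5 + 2*(-8))) = (20*(-3/2)*(-5/2))*(-4) - 5/(3*(-5 - 16)) = 75*(-4) - 5/(3*(-21)) = -300 - 5*(-1)/(3*21) = -300 - 1*(-5/63) = -300 + 5/63 = -18895/63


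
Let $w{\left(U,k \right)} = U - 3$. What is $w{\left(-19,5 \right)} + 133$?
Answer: $111$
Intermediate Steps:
$w{\left(U,k \right)} = -3 + U$
$w{\left(-19,5 \right)} + 133 = \left(-3 - 19\right) + 133 = -22 + 133 = 111$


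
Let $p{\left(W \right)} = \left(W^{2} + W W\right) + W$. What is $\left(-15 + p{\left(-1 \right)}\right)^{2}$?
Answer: $196$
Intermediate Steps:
$p{\left(W \right)} = W + 2 W^{2}$ ($p{\left(W \right)} = \left(W^{2} + W^{2}\right) + W = 2 W^{2} + W = W + 2 W^{2}$)
$\left(-15 + p{\left(-1 \right)}\right)^{2} = \left(-15 - \left(1 + 2 \left(-1\right)\right)\right)^{2} = \left(-15 - \left(1 - 2\right)\right)^{2} = \left(-15 - -1\right)^{2} = \left(-15 + 1\right)^{2} = \left(-14\right)^{2} = 196$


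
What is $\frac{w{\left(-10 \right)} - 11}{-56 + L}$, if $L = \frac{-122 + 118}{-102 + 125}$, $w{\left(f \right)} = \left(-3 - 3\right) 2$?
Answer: $\frac{529}{1292} \approx 0.40944$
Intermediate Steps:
$w{\left(f \right)} = -12$ ($w{\left(f \right)} = \left(-6\right) 2 = -12$)
$L = - \frac{4}{23} \approx -0.17391$
$\frac{w{\left(-10 \right)} - 11}{-56 + L} = \frac{-12 - 11}{-56 - \frac{4}{23}} = - \frac{23}{- \frac{1292}{23}} = \left(-23\right) \left(- \frac{23}{1292}\right) = \frac{529}{1292}$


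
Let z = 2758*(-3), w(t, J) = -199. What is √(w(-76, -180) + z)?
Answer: I*√8473 ≈ 92.049*I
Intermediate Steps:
z = -8274
√(w(-76, -180) + z) = √(-199 - 8274) = √(-8473) = I*√8473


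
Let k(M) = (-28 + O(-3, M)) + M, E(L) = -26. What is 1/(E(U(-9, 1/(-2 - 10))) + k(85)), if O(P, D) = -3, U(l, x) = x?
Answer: 1/28 ≈ 0.035714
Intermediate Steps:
k(M) = -31 + M (k(M) = (-28 - 3) + M = -31 + M)
1/(E(U(-9, 1/(-2 - 10))) + k(85)) = 1/(-26 + (-31 + 85)) = 1/(-26 + 54) = 1/28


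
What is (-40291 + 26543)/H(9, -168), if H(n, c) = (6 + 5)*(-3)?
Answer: 13748/33 ≈ 416.61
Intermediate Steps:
H(n, c) = -33 (H(n, c) = 11*(-3) = -33)
(-40291 + 26543)/H(9, -168) = (-40291 + 26543)/(-33) = -13748*(-1/33) = 13748/33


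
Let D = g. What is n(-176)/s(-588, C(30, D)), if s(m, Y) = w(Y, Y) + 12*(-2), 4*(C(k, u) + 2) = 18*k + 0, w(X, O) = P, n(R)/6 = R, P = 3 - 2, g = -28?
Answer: 1056/23 ≈ 45.913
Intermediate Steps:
P = 1
n(R) = 6*R
w(X, O) = 1
D = -28
C(k, u) = -2 + 9*k/2 (C(k, u) = -2 + (18*k + 0)/4 = -2 + (18*k)/4 = -2 + 9*k/2)
s(m, Y) = -23 (s(m, Y) = 1 + 12*(-2) = 1 - 24 = -23)
n(-176)/s(-588, C(30, D)) = (6*(-176))/(-23) = -1056*(-1/23) = 1056/23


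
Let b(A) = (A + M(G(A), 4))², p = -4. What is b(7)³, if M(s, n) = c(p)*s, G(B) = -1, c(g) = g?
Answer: 1771561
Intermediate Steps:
M(s, n) = -4*s
b(A) = (4 + A)² (b(A) = (A - 4*(-1))² = (A + 4)² = (4 + A)²)
b(7)³ = ((4 + 7)²)³ = (11²)³ = 121³ = 1771561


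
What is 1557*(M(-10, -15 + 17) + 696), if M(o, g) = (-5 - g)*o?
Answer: 1192662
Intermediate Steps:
M(o, g) = o*(-5 - g)
1557*(M(-10, -15 + 17) + 696) = 1557*(-1*(-10)*(5 + (-15 + 17)) + 696) = 1557*(-1*(-10)*(5 + 2) + 696) = 1557*(-1*(-10)*7 + 696) = 1557*(70 + 696) = 1557*766 = 1192662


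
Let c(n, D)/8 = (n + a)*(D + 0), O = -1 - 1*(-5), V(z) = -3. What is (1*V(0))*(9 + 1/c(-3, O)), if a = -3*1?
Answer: -1727/64 ≈ -26.984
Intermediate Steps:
a = -3
O = 4 (O = -1 + 5 = 4)
c(n, D) = 8*D*(-3 + n) (c(n, D) = 8*((n - 3)*(D + 0)) = 8*((-3 + n)*D) = 8*(D*(-3 + n)) = 8*D*(-3 + n))
(1*V(0))*(9 + 1/c(-3, O)) = (1*(-3))*(9 + 1/(8*4*(-3 - 3))) = -3*(9 + 1/(8*4*(-6))) = -3*(9 + 1/(-192)) = -3*(9 - 1/192) = -3*1727/192 = -1727/64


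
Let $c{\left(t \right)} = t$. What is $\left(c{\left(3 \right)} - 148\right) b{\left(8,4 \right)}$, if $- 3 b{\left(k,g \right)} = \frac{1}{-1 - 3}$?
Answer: $- \frac{145}{12} \approx -12.083$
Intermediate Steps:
$b{\left(k,g \right)} = \frac{1}{12}$ ($b{\left(k,g \right)} = - \frac{1}{3 \left(-1 - 3\right)} = - \frac{1}{3 \left(-4\right)} = \left(- \frac{1}{3}\right) \left(- \frac{1}{4}\right) = \frac{1}{12}$)
$\left(c{\left(3 \right)} - 148\right) b{\left(8,4 \right)} = \left(3 - 148\right) \frac{1}{12} = \left(-145\right) \frac{1}{12} = - \frac{145}{12}$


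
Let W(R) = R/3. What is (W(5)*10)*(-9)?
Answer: -150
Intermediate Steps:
W(R) = R/3 (W(R) = R*(⅓) = R/3)
(W(5)*10)*(-9) = (((⅓)*5)*10)*(-9) = ((5/3)*10)*(-9) = (50/3)*(-9) = -150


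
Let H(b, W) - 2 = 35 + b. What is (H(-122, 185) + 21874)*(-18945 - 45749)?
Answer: -1409617566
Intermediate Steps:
H(b, W) = 37 + b (H(b, W) = 2 + (35 + b) = 37 + b)
(H(-122, 185) + 21874)*(-18945 - 45749) = ((37 - 122) + 21874)*(-18945 - 45749) = (-85 + 21874)*(-64694) = 21789*(-64694) = -1409617566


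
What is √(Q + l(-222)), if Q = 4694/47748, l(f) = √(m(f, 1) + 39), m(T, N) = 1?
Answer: √(56032278 + 1139935752*√10)/23874 ≈ 2.5343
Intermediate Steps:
l(f) = 2*√10 (l(f) = √(1 + 39) = √40 = 2*√10)
Q = 2347/23874 (Q = 4694*(1/47748) = 2347/23874 ≈ 0.098308)
√(Q + l(-222)) = √(2347/23874 + 2*√10)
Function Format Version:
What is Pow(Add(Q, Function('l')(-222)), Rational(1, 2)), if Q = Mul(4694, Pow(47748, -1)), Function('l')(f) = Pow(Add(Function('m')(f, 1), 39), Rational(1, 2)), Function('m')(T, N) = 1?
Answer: Mul(Rational(1, 23874), Pow(Add(56032278, Mul(1139935752, Pow(10, Rational(1, 2)))), Rational(1, 2))) ≈ 2.5343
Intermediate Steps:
Function('l')(f) = Mul(2, Pow(10, Rational(1, 2))) (Function('l')(f) = Pow(Add(1, 39), Rational(1, 2)) = Pow(40, Rational(1, 2)) = Mul(2, Pow(10, Rational(1, 2))))
Q = Rational(2347, 23874) (Q = Mul(4694, Rational(1, 47748)) = Rational(2347, 23874) ≈ 0.098308)
Pow(Add(Q, Function('l')(-222)), Rational(1, 2)) = Pow(Add(Rational(2347, 23874), Mul(2, Pow(10, Rational(1, 2)))), Rational(1, 2))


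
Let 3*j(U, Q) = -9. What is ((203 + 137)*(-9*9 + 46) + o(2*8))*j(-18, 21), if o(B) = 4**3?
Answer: 35508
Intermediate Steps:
j(U, Q) = -3 (j(U, Q) = (1/3)*(-9) = -3)
o(B) = 64
((203 + 137)*(-9*9 + 46) + o(2*8))*j(-18, 21) = ((203 + 137)*(-9*9 + 46) + 64)*(-3) = (340*(-81 + 46) + 64)*(-3) = (340*(-35) + 64)*(-3) = (-11900 + 64)*(-3) = -11836*(-3) = 35508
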